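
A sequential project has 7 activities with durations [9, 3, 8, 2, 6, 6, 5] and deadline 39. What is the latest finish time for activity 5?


LF(activity 5) = deadline - sum of successor durations
Successors: activities 6 through 7 with durations [6, 5]
Sum of successor durations = 11
LF = 39 - 11 = 28

28


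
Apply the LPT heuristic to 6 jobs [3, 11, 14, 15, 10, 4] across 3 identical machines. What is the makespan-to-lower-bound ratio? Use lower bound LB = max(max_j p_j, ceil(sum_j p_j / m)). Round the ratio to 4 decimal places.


LPT order: [15, 14, 11, 10, 4, 3]
Machine loads after assignment: [18, 18, 21]
LPT makespan = 21
Lower bound = max(max_job, ceil(total/3)) = max(15, 19) = 19
Ratio = 21 / 19 = 1.1053

1.1053


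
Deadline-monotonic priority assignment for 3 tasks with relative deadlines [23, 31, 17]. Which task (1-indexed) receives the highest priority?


Sort tasks by relative deadline (ascending):
  Task 3: deadline = 17
  Task 1: deadline = 23
  Task 2: deadline = 31
Priority order (highest first): [3, 1, 2]
Highest priority task = 3

3


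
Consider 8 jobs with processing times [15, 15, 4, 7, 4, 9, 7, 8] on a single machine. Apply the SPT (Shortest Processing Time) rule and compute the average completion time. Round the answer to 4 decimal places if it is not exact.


Sort jobs by processing time (SPT order): [4, 4, 7, 7, 8, 9, 15, 15]
Compute completion times sequentially:
  Job 1: processing = 4, completes at 4
  Job 2: processing = 4, completes at 8
  Job 3: processing = 7, completes at 15
  Job 4: processing = 7, completes at 22
  Job 5: processing = 8, completes at 30
  Job 6: processing = 9, completes at 39
  Job 7: processing = 15, completes at 54
  Job 8: processing = 15, completes at 69
Sum of completion times = 241
Average completion time = 241/8 = 30.125

30.125


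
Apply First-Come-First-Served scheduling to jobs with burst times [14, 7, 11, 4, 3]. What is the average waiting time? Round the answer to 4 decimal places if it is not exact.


FCFS order (as given): [14, 7, 11, 4, 3]
Waiting times:
  Job 1: wait = 0
  Job 2: wait = 14
  Job 3: wait = 21
  Job 4: wait = 32
  Job 5: wait = 36
Sum of waiting times = 103
Average waiting time = 103/5 = 20.6

20.6


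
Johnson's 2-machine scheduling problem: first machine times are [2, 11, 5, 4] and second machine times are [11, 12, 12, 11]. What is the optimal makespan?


Apply Johnson's rule:
  Group 1 (a <= b): [(1, 2, 11), (4, 4, 11), (3, 5, 12), (2, 11, 12)]
  Group 2 (a > b): []
Optimal job order: [1, 4, 3, 2]
Schedule:
  Job 1: M1 done at 2, M2 done at 13
  Job 4: M1 done at 6, M2 done at 24
  Job 3: M1 done at 11, M2 done at 36
  Job 2: M1 done at 22, M2 done at 48
Makespan = 48

48


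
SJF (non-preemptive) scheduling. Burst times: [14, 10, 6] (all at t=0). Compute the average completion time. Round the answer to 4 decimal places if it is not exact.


SJF order (ascending): [6, 10, 14]
Completion times:
  Job 1: burst=6, C=6
  Job 2: burst=10, C=16
  Job 3: burst=14, C=30
Average completion = 52/3 = 17.3333

17.3333


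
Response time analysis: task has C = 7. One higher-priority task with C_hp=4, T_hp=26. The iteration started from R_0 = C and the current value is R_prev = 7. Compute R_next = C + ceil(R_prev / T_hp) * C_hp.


R_next = C + ceil(R_prev / T_hp) * C_hp
ceil(7 / 26) = ceil(0.2692) = 1
Interference = 1 * 4 = 4
R_next = 7 + 4 = 11

11


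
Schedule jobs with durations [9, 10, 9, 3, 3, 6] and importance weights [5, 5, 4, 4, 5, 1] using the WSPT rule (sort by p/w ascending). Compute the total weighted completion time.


Compute p/w ratios and sort ascending (WSPT): [(3, 5), (3, 4), (9, 5), (10, 5), (9, 4), (6, 1)]
Compute weighted completion times:
  Job (p=3,w=5): C=3, w*C=5*3=15
  Job (p=3,w=4): C=6, w*C=4*6=24
  Job (p=9,w=5): C=15, w*C=5*15=75
  Job (p=10,w=5): C=25, w*C=5*25=125
  Job (p=9,w=4): C=34, w*C=4*34=136
  Job (p=6,w=1): C=40, w*C=1*40=40
Total weighted completion time = 415

415


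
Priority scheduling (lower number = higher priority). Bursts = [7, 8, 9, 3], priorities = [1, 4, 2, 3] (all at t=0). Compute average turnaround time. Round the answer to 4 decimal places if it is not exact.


Sort by priority (ascending = highest first):
Order: [(1, 7), (2, 9), (3, 3), (4, 8)]
Completion times:
  Priority 1, burst=7, C=7
  Priority 2, burst=9, C=16
  Priority 3, burst=3, C=19
  Priority 4, burst=8, C=27
Average turnaround = 69/4 = 17.25

17.25


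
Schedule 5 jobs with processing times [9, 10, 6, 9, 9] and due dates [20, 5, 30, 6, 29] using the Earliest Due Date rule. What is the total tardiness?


Sort by due date (EDD order): [(10, 5), (9, 6), (9, 20), (9, 29), (6, 30)]
Compute completion times and tardiness:
  Job 1: p=10, d=5, C=10, tardiness=max(0,10-5)=5
  Job 2: p=9, d=6, C=19, tardiness=max(0,19-6)=13
  Job 3: p=9, d=20, C=28, tardiness=max(0,28-20)=8
  Job 4: p=9, d=29, C=37, tardiness=max(0,37-29)=8
  Job 5: p=6, d=30, C=43, tardiness=max(0,43-30)=13
Total tardiness = 47

47


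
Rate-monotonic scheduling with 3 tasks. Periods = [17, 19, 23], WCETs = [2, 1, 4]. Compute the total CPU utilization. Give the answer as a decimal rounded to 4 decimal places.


Compute individual utilizations (exact fractions):
  Task 1: C/T = 2/17 (approx. 0.1176)
  Task 2: C/T = 1/19 (approx. 0.0526)
  Task 3: C/T = 4/23 (approx. 0.1739)
Total utilization U = 2/17 + 1/19 + 4/23 = 2557/7429
Rounded to 4 decimal places: U = 0.3442
RM (Liu & Layland) bound for 3 tasks = 0.779763; compare with U = 2557/7429 (approx. 0.344192)
U <= bound, so schedulable by RM sufficient condition.

0.3442


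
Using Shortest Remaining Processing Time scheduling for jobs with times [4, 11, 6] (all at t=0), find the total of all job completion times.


Since all jobs arrive at t=0, SRPT equals SPT ordering.
SPT order: [4, 6, 11]
Completion times:
  Job 1: p=4, C=4
  Job 2: p=6, C=10
  Job 3: p=11, C=21
Total completion time = 4 + 10 + 21 = 35

35


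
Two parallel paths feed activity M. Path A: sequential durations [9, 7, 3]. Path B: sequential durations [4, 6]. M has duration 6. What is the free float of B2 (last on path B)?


ES(B2) = sum of predecessors on chain B = 4
EF(B2) = ES + duration = 4 + 6 = 10
Successor of B2 is M. ES(M) = max(sum(A), sum(B)) = max(19, 10) = 19
Free float = ES(successor) - EF(current) = 19 - 10 = 9

9


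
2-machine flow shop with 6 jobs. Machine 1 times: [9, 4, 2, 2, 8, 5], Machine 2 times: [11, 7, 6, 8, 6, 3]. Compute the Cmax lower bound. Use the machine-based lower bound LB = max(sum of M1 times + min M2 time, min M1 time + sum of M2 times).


LB1 = sum(M1 times) + min(M2 times) = 30 + 3 = 33
LB2 = min(M1 times) + sum(M2 times) = 2 + 41 = 43
Lower bound = max(LB1, LB2) = max(33, 43) = 43

43


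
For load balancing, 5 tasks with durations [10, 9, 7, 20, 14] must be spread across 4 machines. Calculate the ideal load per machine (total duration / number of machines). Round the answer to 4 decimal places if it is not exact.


Total processing time = 10 + 9 + 7 + 20 + 14 = 60
Number of machines = 4
Ideal balanced load = 60 / 4 = 15.0

15.0


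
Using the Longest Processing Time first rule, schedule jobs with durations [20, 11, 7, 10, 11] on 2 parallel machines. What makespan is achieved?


Sort jobs in decreasing order (LPT): [20, 11, 11, 10, 7]
Assign each job to the least loaded machine:
  Machine 1: jobs [20, 10], load = 30
  Machine 2: jobs [11, 11, 7], load = 29
Makespan = max load = 30

30


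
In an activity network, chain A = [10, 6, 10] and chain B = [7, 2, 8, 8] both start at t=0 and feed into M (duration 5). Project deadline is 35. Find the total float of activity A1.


Forward pass: ES(A1) = sum of predecessors on chain A = 0
EF = ES + duration = 0 + 10 = 10
Backward pass: LF(M) = deadline = 35; LS(M) = 35 - 5 = 30
LF(A1) = LS(M) - sum(successors on chain A) = 30 - 16 = 14
LS = LF - duration = 14 - 10 = 4
Total float = LS - ES = 4 - 0 = 4

4


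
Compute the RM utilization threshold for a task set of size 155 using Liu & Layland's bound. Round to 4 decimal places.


Compute 2^(1/155) = 1.0044819312
Subtract 1: 1.0044819312 - 1 = 0.0044819312
Multiply by n: 155 * 0.0044819312 = 0.6946993360
Round to 4 dp: 0.6947

0.6947


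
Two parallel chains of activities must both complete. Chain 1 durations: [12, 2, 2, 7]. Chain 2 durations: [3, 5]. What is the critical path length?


Path A total = 12 + 2 + 2 + 7 = 23
Path B total = 3 + 5 = 8
Critical path = longest path = max(23, 8) = 23

23


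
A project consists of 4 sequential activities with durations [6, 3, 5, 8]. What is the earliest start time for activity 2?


Activity 2 starts after activities 1 through 1 complete.
Predecessor durations: [6]
ES = 6 = 6

6


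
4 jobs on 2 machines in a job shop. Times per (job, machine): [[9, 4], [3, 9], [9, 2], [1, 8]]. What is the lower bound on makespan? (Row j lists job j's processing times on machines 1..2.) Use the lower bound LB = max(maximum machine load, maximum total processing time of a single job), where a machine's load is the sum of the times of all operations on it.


Machine loads:
  Machine 1: 9 + 3 + 9 + 1 = 22
  Machine 2: 4 + 9 + 2 + 8 = 23
Max machine load = 23
Job totals:
  Job 1: 13
  Job 2: 12
  Job 3: 11
  Job 4: 9
Max job total = 13
Lower bound = max(23, 13) = 23

23


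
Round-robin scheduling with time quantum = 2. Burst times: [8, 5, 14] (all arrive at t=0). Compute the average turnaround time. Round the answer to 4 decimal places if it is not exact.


Time quantum = 2
Execution trace:
  J1 runs 2 units, time = 2
  J2 runs 2 units, time = 4
  J3 runs 2 units, time = 6
  J1 runs 2 units, time = 8
  J2 runs 2 units, time = 10
  J3 runs 2 units, time = 12
  J1 runs 2 units, time = 14
  J2 runs 1 units, time = 15
  J3 runs 2 units, time = 17
  J1 runs 2 units, time = 19
  J3 runs 2 units, time = 21
  J3 runs 2 units, time = 23
  J3 runs 2 units, time = 25
  J3 runs 2 units, time = 27
Finish times: [19, 15, 27]
Average turnaround = 61/3 = 20.3333

20.3333


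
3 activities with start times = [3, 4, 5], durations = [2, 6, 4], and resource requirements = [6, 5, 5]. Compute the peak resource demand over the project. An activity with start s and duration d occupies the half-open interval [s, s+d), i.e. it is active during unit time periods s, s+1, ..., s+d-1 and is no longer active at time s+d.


Each activity i is active on [start_i, start_i + duration_i).
Compute total resource usage per time slot:
  t=0: active resources = [], total = 0
  t=1: active resources = [], total = 0
  t=2: active resources = [], total = 0
  t=3: active resources = [6], total = 6
  t=4: active resources = [6, 5], total = 11
  t=5: active resources = [5, 5], total = 10
  t=6: active resources = [5, 5], total = 10
  t=7: active resources = [5, 5], total = 10
  t=8: active resources = [5, 5], total = 10
  t=9: active resources = [5], total = 5
Peak resource demand = 11

11


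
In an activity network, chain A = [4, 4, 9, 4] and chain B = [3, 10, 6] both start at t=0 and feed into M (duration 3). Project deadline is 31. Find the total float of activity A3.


Forward pass: ES(A3) = sum of predecessors on chain A = 8
EF = ES + duration = 8 + 9 = 17
Backward pass: LF(M) = deadline = 31; LS(M) = 31 - 3 = 28
LF(A3) = LS(M) - sum(successors on chain A) = 28 - 4 = 24
LS = LF - duration = 24 - 9 = 15
Total float = LS - ES = 15 - 8 = 7

7


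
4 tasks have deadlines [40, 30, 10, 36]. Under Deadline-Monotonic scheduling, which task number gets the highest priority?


Sort tasks by relative deadline (ascending):
  Task 3: deadline = 10
  Task 2: deadline = 30
  Task 4: deadline = 36
  Task 1: deadline = 40
Priority order (highest first): [3, 2, 4, 1]
Highest priority task = 3

3


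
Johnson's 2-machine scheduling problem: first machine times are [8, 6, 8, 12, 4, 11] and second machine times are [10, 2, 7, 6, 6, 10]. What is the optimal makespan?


Apply Johnson's rule:
  Group 1 (a <= b): [(5, 4, 6), (1, 8, 10)]
  Group 2 (a > b): [(6, 11, 10), (3, 8, 7), (4, 12, 6), (2, 6, 2)]
Optimal job order: [5, 1, 6, 3, 4, 2]
Schedule:
  Job 5: M1 done at 4, M2 done at 10
  Job 1: M1 done at 12, M2 done at 22
  Job 6: M1 done at 23, M2 done at 33
  Job 3: M1 done at 31, M2 done at 40
  Job 4: M1 done at 43, M2 done at 49
  Job 2: M1 done at 49, M2 done at 51
Makespan = 51

51


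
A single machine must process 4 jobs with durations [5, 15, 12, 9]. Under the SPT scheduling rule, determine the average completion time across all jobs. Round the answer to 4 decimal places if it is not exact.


Sort jobs by processing time (SPT order): [5, 9, 12, 15]
Compute completion times sequentially:
  Job 1: processing = 5, completes at 5
  Job 2: processing = 9, completes at 14
  Job 3: processing = 12, completes at 26
  Job 4: processing = 15, completes at 41
Sum of completion times = 86
Average completion time = 86/4 = 21.5

21.5


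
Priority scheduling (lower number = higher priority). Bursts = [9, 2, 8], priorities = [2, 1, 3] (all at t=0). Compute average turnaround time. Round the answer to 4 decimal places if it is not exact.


Sort by priority (ascending = highest first):
Order: [(1, 2), (2, 9), (3, 8)]
Completion times:
  Priority 1, burst=2, C=2
  Priority 2, burst=9, C=11
  Priority 3, burst=8, C=19
Average turnaround = 32/3 = 10.6667

10.6667


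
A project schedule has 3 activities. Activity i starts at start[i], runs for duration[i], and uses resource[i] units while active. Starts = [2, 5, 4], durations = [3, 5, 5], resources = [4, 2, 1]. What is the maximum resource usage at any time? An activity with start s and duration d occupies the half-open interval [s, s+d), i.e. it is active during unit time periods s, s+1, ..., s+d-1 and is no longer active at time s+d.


Each activity i is active on [start_i, start_i + duration_i).
Compute total resource usage per time slot:
  t=0: active resources = [], total = 0
  t=1: active resources = [], total = 0
  t=2: active resources = [4], total = 4
  t=3: active resources = [4], total = 4
  t=4: active resources = [4, 1], total = 5
  t=5: active resources = [2, 1], total = 3
  t=6: active resources = [2, 1], total = 3
  t=7: active resources = [2, 1], total = 3
  t=8: active resources = [2, 1], total = 3
  t=9: active resources = [2], total = 2
Peak resource demand = 5

5


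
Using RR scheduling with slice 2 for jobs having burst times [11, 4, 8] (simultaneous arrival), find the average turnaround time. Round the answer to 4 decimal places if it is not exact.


Time quantum = 2
Execution trace:
  J1 runs 2 units, time = 2
  J2 runs 2 units, time = 4
  J3 runs 2 units, time = 6
  J1 runs 2 units, time = 8
  J2 runs 2 units, time = 10
  J3 runs 2 units, time = 12
  J1 runs 2 units, time = 14
  J3 runs 2 units, time = 16
  J1 runs 2 units, time = 18
  J3 runs 2 units, time = 20
  J1 runs 2 units, time = 22
  J1 runs 1 units, time = 23
Finish times: [23, 10, 20]
Average turnaround = 53/3 = 17.6667

17.6667


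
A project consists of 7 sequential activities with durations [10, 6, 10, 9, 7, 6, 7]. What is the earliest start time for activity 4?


Activity 4 starts after activities 1 through 3 complete.
Predecessor durations: [10, 6, 10]
ES = 10 + 6 + 10 = 26

26


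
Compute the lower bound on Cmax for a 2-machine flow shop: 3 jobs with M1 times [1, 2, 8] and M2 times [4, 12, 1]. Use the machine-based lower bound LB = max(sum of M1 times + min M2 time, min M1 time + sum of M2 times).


LB1 = sum(M1 times) + min(M2 times) = 11 + 1 = 12
LB2 = min(M1 times) + sum(M2 times) = 1 + 17 = 18
Lower bound = max(LB1, LB2) = max(12, 18) = 18

18


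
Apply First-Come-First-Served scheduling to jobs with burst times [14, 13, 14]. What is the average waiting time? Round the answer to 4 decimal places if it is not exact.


FCFS order (as given): [14, 13, 14]
Waiting times:
  Job 1: wait = 0
  Job 2: wait = 14
  Job 3: wait = 27
Sum of waiting times = 41
Average waiting time = 41/3 = 13.6667

13.6667


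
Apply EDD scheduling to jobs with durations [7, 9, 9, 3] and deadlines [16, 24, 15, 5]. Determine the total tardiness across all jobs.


Sort by due date (EDD order): [(3, 5), (9, 15), (7, 16), (9, 24)]
Compute completion times and tardiness:
  Job 1: p=3, d=5, C=3, tardiness=max(0,3-5)=0
  Job 2: p=9, d=15, C=12, tardiness=max(0,12-15)=0
  Job 3: p=7, d=16, C=19, tardiness=max(0,19-16)=3
  Job 4: p=9, d=24, C=28, tardiness=max(0,28-24)=4
Total tardiness = 7

7


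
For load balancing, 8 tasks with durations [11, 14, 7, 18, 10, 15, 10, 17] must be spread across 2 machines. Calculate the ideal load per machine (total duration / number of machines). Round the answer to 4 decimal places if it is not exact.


Total processing time = 11 + 14 + 7 + 18 + 10 + 15 + 10 + 17 = 102
Number of machines = 2
Ideal balanced load = 102 / 2 = 51.0

51.0


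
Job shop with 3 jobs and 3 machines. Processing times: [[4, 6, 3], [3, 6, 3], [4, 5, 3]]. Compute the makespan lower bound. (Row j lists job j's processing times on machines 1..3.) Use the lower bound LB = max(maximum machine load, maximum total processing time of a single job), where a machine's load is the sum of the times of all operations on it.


Machine loads:
  Machine 1: 4 + 3 + 4 = 11
  Machine 2: 6 + 6 + 5 = 17
  Machine 3: 3 + 3 + 3 = 9
Max machine load = 17
Job totals:
  Job 1: 13
  Job 2: 12
  Job 3: 12
Max job total = 13
Lower bound = max(17, 13) = 17

17


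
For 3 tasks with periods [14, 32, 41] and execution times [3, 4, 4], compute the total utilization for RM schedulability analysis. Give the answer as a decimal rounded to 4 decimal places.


Compute individual utilizations (exact fractions):
  Task 1: C/T = 3/14 (approx. 0.2143)
  Task 2: C/T = 4/32 = 1/8 (approx. 0.125)
  Task 3: C/T = 4/41 (approx. 0.0976)
Total utilization U = 3/14 + 1/8 + 4/41 = 1003/2296
Rounded to 4 decimal places: U = 0.4368
RM (Liu & Layland) bound for 3 tasks = 0.779763; compare with U = 1003/2296 (approx. 0.436847)
U <= bound, so schedulable by RM sufficient condition.

0.4368


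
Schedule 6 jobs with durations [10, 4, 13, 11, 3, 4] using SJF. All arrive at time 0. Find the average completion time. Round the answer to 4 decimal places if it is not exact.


SJF order (ascending): [3, 4, 4, 10, 11, 13]
Completion times:
  Job 1: burst=3, C=3
  Job 2: burst=4, C=7
  Job 3: burst=4, C=11
  Job 4: burst=10, C=21
  Job 5: burst=11, C=32
  Job 6: burst=13, C=45
Average completion = 119/6 = 19.8333

19.8333


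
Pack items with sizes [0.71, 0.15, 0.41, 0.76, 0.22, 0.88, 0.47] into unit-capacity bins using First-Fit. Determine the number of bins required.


Place items sequentially using First-Fit:
  Item 0.71 -> new Bin 1
  Item 0.15 -> Bin 1 (now 0.86)
  Item 0.41 -> new Bin 2
  Item 0.76 -> new Bin 3
  Item 0.22 -> Bin 2 (now 0.63)
  Item 0.88 -> new Bin 4
  Item 0.47 -> new Bin 5
Total bins used = 5

5


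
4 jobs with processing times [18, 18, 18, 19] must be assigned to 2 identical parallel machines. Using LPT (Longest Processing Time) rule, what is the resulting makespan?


Sort jobs in decreasing order (LPT): [19, 18, 18, 18]
Assign each job to the least loaded machine:
  Machine 1: jobs [19, 18], load = 37
  Machine 2: jobs [18, 18], load = 36
Makespan = max load = 37

37


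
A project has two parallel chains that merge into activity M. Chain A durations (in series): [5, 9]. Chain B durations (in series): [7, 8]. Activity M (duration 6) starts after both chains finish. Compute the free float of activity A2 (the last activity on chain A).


ES(A2) = sum of predecessors on chain A = 5
EF(A2) = ES + duration = 5 + 9 = 14
Successor of A2 is M. ES(M) = max(sum(A), sum(B)) = max(14, 15) = 15
Free float = ES(successor) - EF(current) = 15 - 14 = 1

1


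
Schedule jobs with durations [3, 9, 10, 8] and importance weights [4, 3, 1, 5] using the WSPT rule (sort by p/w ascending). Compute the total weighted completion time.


Compute p/w ratios and sort ascending (WSPT): [(3, 4), (8, 5), (9, 3), (10, 1)]
Compute weighted completion times:
  Job (p=3,w=4): C=3, w*C=4*3=12
  Job (p=8,w=5): C=11, w*C=5*11=55
  Job (p=9,w=3): C=20, w*C=3*20=60
  Job (p=10,w=1): C=30, w*C=1*30=30
Total weighted completion time = 157

157


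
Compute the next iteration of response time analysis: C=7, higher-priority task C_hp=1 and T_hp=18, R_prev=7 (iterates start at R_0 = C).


R_next = C + ceil(R_prev / T_hp) * C_hp
ceil(7 / 18) = ceil(0.3889) = 1
Interference = 1 * 1 = 1
R_next = 7 + 1 = 8

8


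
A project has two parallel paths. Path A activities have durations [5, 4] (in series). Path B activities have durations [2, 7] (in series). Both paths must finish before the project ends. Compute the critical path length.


Path A total = 5 + 4 = 9
Path B total = 2 + 7 = 9
Critical path = longest path = max(9, 9) = 9

9


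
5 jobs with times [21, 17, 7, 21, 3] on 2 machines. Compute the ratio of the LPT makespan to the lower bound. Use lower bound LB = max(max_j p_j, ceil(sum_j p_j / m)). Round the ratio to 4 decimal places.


LPT order: [21, 21, 17, 7, 3]
Machine loads after assignment: [38, 31]
LPT makespan = 38
Lower bound = max(max_job, ceil(total/2)) = max(21, 35) = 35
Ratio = 38 / 35 = 1.0857

1.0857


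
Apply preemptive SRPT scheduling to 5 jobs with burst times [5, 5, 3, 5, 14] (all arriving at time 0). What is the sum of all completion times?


Since all jobs arrive at t=0, SRPT equals SPT ordering.
SPT order: [3, 5, 5, 5, 14]
Completion times:
  Job 1: p=3, C=3
  Job 2: p=5, C=8
  Job 3: p=5, C=13
  Job 4: p=5, C=18
  Job 5: p=14, C=32
Total completion time = 3 + 8 + 13 + 18 + 32 = 74

74


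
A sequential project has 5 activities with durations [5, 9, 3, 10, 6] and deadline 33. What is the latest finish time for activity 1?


LF(activity 1) = deadline - sum of successor durations
Successors: activities 2 through 5 with durations [9, 3, 10, 6]
Sum of successor durations = 28
LF = 33 - 28 = 5

5


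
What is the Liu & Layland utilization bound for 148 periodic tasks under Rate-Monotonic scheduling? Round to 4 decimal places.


Compute 2^(1/148) = 1.0046944113
Subtract 1: 1.0046944113 - 1 = 0.0046944113
Multiply by n: 148 * 0.0046944113 = 0.6947728724
Round to 4 dp: 0.6948

0.6948


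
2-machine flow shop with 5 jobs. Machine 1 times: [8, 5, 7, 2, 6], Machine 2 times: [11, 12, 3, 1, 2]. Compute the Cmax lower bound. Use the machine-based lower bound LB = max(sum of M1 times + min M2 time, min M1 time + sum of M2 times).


LB1 = sum(M1 times) + min(M2 times) = 28 + 1 = 29
LB2 = min(M1 times) + sum(M2 times) = 2 + 29 = 31
Lower bound = max(LB1, LB2) = max(29, 31) = 31

31


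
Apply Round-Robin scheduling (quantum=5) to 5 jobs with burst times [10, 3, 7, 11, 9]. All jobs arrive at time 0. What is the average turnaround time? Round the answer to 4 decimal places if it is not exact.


Time quantum = 5
Execution trace:
  J1 runs 5 units, time = 5
  J2 runs 3 units, time = 8
  J3 runs 5 units, time = 13
  J4 runs 5 units, time = 18
  J5 runs 5 units, time = 23
  J1 runs 5 units, time = 28
  J3 runs 2 units, time = 30
  J4 runs 5 units, time = 35
  J5 runs 4 units, time = 39
  J4 runs 1 units, time = 40
Finish times: [28, 8, 30, 40, 39]
Average turnaround = 145/5 = 29.0

29.0


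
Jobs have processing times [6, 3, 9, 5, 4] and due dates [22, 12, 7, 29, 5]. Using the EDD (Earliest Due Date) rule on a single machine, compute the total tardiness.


Sort by due date (EDD order): [(4, 5), (9, 7), (3, 12), (6, 22), (5, 29)]
Compute completion times and tardiness:
  Job 1: p=4, d=5, C=4, tardiness=max(0,4-5)=0
  Job 2: p=9, d=7, C=13, tardiness=max(0,13-7)=6
  Job 3: p=3, d=12, C=16, tardiness=max(0,16-12)=4
  Job 4: p=6, d=22, C=22, tardiness=max(0,22-22)=0
  Job 5: p=5, d=29, C=27, tardiness=max(0,27-29)=0
Total tardiness = 10

10


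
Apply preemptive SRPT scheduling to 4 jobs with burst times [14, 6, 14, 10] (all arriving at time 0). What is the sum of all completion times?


Since all jobs arrive at t=0, SRPT equals SPT ordering.
SPT order: [6, 10, 14, 14]
Completion times:
  Job 1: p=6, C=6
  Job 2: p=10, C=16
  Job 3: p=14, C=30
  Job 4: p=14, C=44
Total completion time = 6 + 16 + 30 + 44 = 96

96


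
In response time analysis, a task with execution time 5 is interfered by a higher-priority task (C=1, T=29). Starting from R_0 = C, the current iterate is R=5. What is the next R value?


R_next = C + ceil(R_prev / T_hp) * C_hp
ceil(5 / 29) = ceil(0.1724) = 1
Interference = 1 * 1 = 1
R_next = 5 + 1 = 6

6


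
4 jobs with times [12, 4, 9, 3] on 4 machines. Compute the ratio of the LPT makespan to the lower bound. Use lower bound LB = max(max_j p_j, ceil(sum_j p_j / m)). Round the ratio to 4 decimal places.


LPT order: [12, 9, 4, 3]
Machine loads after assignment: [12, 9, 4, 3]
LPT makespan = 12
Lower bound = max(max_job, ceil(total/4)) = max(12, 7) = 12
Ratio = 12 / 12 = 1.0

1.0


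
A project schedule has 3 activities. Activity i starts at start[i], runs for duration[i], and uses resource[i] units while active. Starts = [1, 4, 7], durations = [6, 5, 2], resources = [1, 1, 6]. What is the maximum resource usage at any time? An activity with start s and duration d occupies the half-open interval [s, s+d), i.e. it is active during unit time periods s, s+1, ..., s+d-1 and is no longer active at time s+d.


Each activity i is active on [start_i, start_i + duration_i).
Compute total resource usage per time slot:
  t=0: active resources = [], total = 0
  t=1: active resources = [1], total = 1
  t=2: active resources = [1], total = 1
  t=3: active resources = [1], total = 1
  t=4: active resources = [1, 1], total = 2
  t=5: active resources = [1, 1], total = 2
  t=6: active resources = [1, 1], total = 2
  t=7: active resources = [1, 6], total = 7
  t=8: active resources = [1, 6], total = 7
Peak resource demand = 7

7


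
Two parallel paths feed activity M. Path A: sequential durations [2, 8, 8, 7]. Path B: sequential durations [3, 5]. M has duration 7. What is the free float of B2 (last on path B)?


ES(B2) = sum of predecessors on chain B = 3
EF(B2) = ES + duration = 3 + 5 = 8
Successor of B2 is M. ES(M) = max(sum(A), sum(B)) = max(25, 8) = 25
Free float = ES(successor) - EF(current) = 25 - 8 = 17

17


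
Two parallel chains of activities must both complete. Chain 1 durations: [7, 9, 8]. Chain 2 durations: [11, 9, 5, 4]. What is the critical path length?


Path A total = 7 + 9 + 8 = 24
Path B total = 11 + 9 + 5 + 4 = 29
Critical path = longest path = max(24, 29) = 29

29


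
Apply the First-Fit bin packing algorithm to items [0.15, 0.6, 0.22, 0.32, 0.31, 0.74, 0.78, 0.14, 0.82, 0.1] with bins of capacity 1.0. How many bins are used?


Place items sequentially using First-Fit:
  Item 0.15 -> new Bin 1
  Item 0.6 -> Bin 1 (now 0.75)
  Item 0.22 -> Bin 1 (now 0.97)
  Item 0.32 -> new Bin 2
  Item 0.31 -> Bin 2 (now 0.63)
  Item 0.74 -> new Bin 3
  Item 0.78 -> new Bin 4
  Item 0.14 -> Bin 2 (now 0.77)
  Item 0.82 -> new Bin 5
  Item 0.1 -> Bin 2 (now 0.87)
Total bins used = 5

5


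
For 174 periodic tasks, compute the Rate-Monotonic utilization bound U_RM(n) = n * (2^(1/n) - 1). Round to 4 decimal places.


Compute 2^(1/174) = 1.0039915496
Subtract 1: 1.0039915496 - 1 = 0.0039915496
Multiply by n: 174 * 0.0039915496 = 0.6945296304
Round to 4 dp: 0.6945

0.6945


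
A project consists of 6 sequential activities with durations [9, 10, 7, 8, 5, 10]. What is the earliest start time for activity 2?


Activity 2 starts after activities 1 through 1 complete.
Predecessor durations: [9]
ES = 9 = 9

9


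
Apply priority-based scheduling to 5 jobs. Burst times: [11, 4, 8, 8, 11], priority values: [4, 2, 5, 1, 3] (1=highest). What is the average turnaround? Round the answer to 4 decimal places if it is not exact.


Sort by priority (ascending = highest first):
Order: [(1, 8), (2, 4), (3, 11), (4, 11), (5, 8)]
Completion times:
  Priority 1, burst=8, C=8
  Priority 2, burst=4, C=12
  Priority 3, burst=11, C=23
  Priority 4, burst=11, C=34
  Priority 5, burst=8, C=42
Average turnaround = 119/5 = 23.8

23.8


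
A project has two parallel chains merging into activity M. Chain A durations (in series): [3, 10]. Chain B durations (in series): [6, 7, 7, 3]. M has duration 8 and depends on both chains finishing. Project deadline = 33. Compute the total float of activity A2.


Forward pass: ES(A2) = sum of predecessors on chain A = 3
EF = ES + duration = 3 + 10 = 13
Backward pass: LF(M) = deadline = 33; LS(M) = 33 - 8 = 25
LF(A2) = LS(M) - sum(successors on chain A) = 25 - 0 = 25
LS = LF - duration = 25 - 10 = 15
Total float = LS - ES = 15 - 3 = 12

12


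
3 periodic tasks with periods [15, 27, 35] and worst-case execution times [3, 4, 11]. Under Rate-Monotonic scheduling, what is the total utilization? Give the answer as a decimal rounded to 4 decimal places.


Compute individual utilizations (exact fractions):
  Task 1: C/T = 3/15 = 1/5 (approx. 0.2)
  Task 2: C/T = 4/27 (approx. 0.1481)
  Task 3: C/T = 11/35 (approx. 0.3143)
Total utilization U = 1/5 + 4/27 + 11/35 = 626/945
Rounded to 4 decimal places: U = 0.6624
RM (Liu & Layland) bound for 3 tasks = 0.779763; compare with U = 626/945 (approx. 0.662434)
U <= bound, so schedulable by RM sufficient condition.

0.6624


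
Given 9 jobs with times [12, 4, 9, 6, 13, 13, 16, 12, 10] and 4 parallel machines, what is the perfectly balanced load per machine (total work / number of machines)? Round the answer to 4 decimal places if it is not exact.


Total processing time = 12 + 4 + 9 + 6 + 13 + 13 + 16 + 12 + 10 = 95
Number of machines = 4
Ideal balanced load = 95 / 4 = 23.75

23.75


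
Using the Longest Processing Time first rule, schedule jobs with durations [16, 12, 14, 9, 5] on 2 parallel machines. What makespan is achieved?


Sort jobs in decreasing order (LPT): [16, 14, 12, 9, 5]
Assign each job to the least loaded machine:
  Machine 1: jobs [16, 9, 5], load = 30
  Machine 2: jobs [14, 12], load = 26
Makespan = max load = 30

30


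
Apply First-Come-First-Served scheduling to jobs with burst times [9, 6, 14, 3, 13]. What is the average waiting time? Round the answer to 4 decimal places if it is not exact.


FCFS order (as given): [9, 6, 14, 3, 13]
Waiting times:
  Job 1: wait = 0
  Job 2: wait = 9
  Job 3: wait = 15
  Job 4: wait = 29
  Job 5: wait = 32
Sum of waiting times = 85
Average waiting time = 85/5 = 17.0

17.0


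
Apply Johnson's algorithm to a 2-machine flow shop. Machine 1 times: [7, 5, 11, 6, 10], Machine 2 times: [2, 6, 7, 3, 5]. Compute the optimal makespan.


Apply Johnson's rule:
  Group 1 (a <= b): [(2, 5, 6)]
  Group 2 (a > b): [(3, 11, 7), (5, 10, 5), (4, 6, 3), (1, 7, 2)]
Optimal job order: [2, 3, 5, 4, 1]
Schedule:
  Job 2: M1 done at 5, M2 done at 11
  Job 3: M1 done at 16, M2 done at 23
  Job 5: M1 done at 26, M2 done at 31
  Job 4: M1 done at 32, M2 done at 35
  Job 1: M1 done at 39, M2 done at 41
Makespan = 41

41


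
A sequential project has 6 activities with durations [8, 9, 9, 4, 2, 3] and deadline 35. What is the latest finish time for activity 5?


LF(activity 5) = deadline - sum of successor durations
Successors: activities 6 through 6 with durations [3]
Sum of successor durations = 3
LF = 35 - 3 = 32

32


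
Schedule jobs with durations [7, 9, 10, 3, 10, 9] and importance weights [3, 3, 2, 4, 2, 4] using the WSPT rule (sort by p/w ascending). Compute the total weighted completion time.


Compute p/w ratios and sort ascending (WSPT): [(3, 4), (9, 4), (7, 3), (9, 3), (10, 2), (10, 2)]
Compute weighted completion times:
  Job (p=3,w=4): C=3, w*C=4*3=12
  Job (p=9,w=4): C=12, w*C=4*12=48
  Job (p=7,w=3): C=19, w*C=3*19=57
  Job (p=9,w=3): C=28, w*C=3*28=84
  Job (p=10,w=2): C=38, w*C=2*38=76
  Job (p=10,w=2): C=48, w*C=2*48=96
Total weighted completion time = 373

373


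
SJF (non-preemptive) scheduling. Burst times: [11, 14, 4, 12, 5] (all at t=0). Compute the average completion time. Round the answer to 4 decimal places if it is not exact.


SJF order (ascending): [4, 5, 11, 12, 14]
Completion times:
  Job 1: burst=4, C=4
  Job 2: burst=5, C=9
  Job 3: burst=11, C=20
  Job 4: burst=12, C=32
  Job 5: burst=14, C=46
Average completion = 111/5 = 22.2

22.2


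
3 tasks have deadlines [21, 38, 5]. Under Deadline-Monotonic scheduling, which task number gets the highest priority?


Sort tasks by relative deadline (ascending):
  Task 3: deadline = 5
  Task 1: deadline = 21
  Task 2: deadline = 38
Priority order (highest first): [3, 1, 2]
Highest priority task = 3

3


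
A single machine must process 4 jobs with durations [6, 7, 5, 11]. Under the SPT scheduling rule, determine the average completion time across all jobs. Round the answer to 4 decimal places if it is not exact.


Sort jobs by processing time (SPT order): [5, 6, 7, 11]
Compute completion times sequentially:
  Job 1: processing = 5, completes at 5
  Job 2: processing = 6, completes at 11
  Job 3: processing = 7, completes at 18
  Job 4: processing = 11, completes at 29
Sum of completion times = 63
Average completion time = 63/4 = 15.75

15.75


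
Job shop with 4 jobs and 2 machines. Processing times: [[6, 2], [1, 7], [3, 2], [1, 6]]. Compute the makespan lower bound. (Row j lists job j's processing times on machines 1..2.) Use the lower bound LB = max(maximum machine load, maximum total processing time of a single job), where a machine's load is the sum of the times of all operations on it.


Machine loads:
  Machine 1: 6 + 1 + 3 + 1 = 11
  Machine 2: 2 + 7 + 2 + 6 = 17
Max machine load = 17
Job totals:
  Job 1: 8
  Job 2: 8
  Job 3: 5
  Job 4: 7
Max job total = 8
Lower bound = max(17, 8) = 17

17


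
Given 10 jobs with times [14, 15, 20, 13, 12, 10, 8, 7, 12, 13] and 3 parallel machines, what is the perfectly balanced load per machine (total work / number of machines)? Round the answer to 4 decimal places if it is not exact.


Total processing time = 14 + 15 + 20 + 13 + 12 + 10 + 8 + 7 + 12 + 13 = 124
Number of machines = 3
Ideal balanced load = 124 / 3 = 41.3333

41.3333


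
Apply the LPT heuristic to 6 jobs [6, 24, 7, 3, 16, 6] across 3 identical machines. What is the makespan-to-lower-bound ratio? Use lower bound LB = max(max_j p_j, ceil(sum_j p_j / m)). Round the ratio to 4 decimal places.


LPT order: [24, 16, 7, 6, 6, 3]
Machine loads after assignment: [24, 19, 19]
LPT makespan = 24
Lower bound = max(max_job, ceil(total/3)) = max(24, 21) = 24
Ratio = 24 / 24 = 1.0

1.0


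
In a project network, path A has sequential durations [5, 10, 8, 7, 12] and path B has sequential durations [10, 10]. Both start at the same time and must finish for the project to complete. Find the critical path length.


Path A total = 5 + 10 + 8 + 7 + 12 = 42
Path B total = 10 + 10 = 20
Critical path = longest path = max(42, 20) = 42

42


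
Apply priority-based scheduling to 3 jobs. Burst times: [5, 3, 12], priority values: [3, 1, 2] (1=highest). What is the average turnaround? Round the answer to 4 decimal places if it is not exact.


Sort by priority (ascending = highest first):
Order: [(1, 3), (2, 12), (3, 5)]
Completion times:
  Priority 1, burst=3, C=3
  Priority 2, burst=12, C=15
  Priority 3, burst=5, C=20
Average turnaround = 38/3 = 12.6667

12.6667


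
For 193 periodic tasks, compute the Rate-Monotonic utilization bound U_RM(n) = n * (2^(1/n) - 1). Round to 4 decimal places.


Compute 2^(1/193) = 1.0035978931
Subtract 1: 1.0035978931 - 1 = 0.0035978931
Multiply by n: 193 * 0.0035978931 = 0.6943933683
Round to 4 dp: 0.6944

0.6944


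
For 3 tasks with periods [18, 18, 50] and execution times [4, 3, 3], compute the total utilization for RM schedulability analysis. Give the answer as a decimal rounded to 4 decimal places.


Compute individual utilizations (exact fractions):
  Task 1: C/T = 4/18 = 2/9 (approx. 0.2222)
  Task 2: C/T = 3/18 = 1/6 (approx. 0.1667)
  Task 3: C/T = 3/50 (approx. 0.06)
Total utilization U = 2/9 + 1/6 + 3/50 = 101/225
Rounded to 4 decimal places: U = 0.4489
RM (Liu & Layland) bound for 3 tasks = 0.779763; compare with U = 101/225 (approx. 0.448889)
U <= bound, so schedulable by RM sufficient condition.

0.4489


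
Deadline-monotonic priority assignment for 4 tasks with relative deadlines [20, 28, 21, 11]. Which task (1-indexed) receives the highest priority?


Sort tasks by relative deadline (ascending):
  Task 4: deadline = 11
  Task 1: deadline = 20
  Task 3: deadline = 21
  Task 2: deadline = 28
Priority order (highest first): [4, 1, 3, 2]
Highest priority task = 4

4


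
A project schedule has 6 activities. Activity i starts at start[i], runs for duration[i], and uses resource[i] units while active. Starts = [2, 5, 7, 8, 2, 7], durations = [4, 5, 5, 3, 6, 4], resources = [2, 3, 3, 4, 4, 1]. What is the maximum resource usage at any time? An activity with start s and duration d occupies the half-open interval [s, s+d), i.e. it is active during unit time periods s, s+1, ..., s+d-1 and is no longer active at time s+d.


Each activity i is active on [start_i, start_i + duration_i).
Compute total resource usage per time slot:
  t=0: active resources = [], total = 0
  t=1: active resources = [], total = 0
  t=2: active resources = [2, 4], total = 6
  t=3: active resources = [2, 4], total = 6
  t=4: active resources = [2, 4], total = 6
  t=5: active resources = [2, 3, 4], total = 9
  t=6: active resources = [3, 4], total = 7
  t=7: active resources = [3, 3, 4, 1], total = 11
  t=8: active resources = [3, 3, 4, 1], total = 11
  t=9: active resources = [3, 3, 4, 1], total = 11
  t=10: active resources = [3, 4, 1], total = 8
  t=11: active resources = [3], total = 3
Peak resource demand = 11

11


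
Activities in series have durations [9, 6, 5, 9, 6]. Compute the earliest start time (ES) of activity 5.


Activity 5 starts after activities 1 through 4 complete.
Predecessor durations: [9, 6, 5, 9]
ES = 9 + 6 + 5 + 9 = 29

29


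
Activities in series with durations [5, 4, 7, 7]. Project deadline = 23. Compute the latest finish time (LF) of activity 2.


LF(activity 2) = deadline - sum of successor durations
Successors: activities 3 through 4 with durations [7, 7]
Sum of successor durations = 14
LF = 23 - 14 = 9

9


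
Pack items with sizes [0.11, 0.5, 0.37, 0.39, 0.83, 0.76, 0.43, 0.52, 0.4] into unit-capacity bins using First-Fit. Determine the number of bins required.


Place items sequentially using First-Fit:
  Item 0.11 -> new Bin 1
  Item 0.5 -> Bin 1 (now 0.61)
  Item 0.37 -> Bin 1 (now 0.98)
  Item 0.39 -> new Bin 2
  Item 0.83 -> new Bin 3
  Item 0.76 -> new Bin 4
  Item 0.43 -> Bin 2 (now 0.82)
  Item 0.52 -> new Bin 5
  Item 0.4 -> Bin 5 (now 0.92)
Total bins used = 5

5


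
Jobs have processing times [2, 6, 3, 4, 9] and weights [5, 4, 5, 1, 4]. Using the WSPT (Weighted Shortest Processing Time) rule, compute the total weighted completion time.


Compute p/w ratios and sort ascending (WSPT): [(2, 5), (3, 5), (6, 4), (9, 4), (4, 1)]
Compute weighted completion times:
  Job (p=2,w=5): C=2, w*C=5*2=10
  Job (p=3,w=5): C=5, w*C=5*5=25
  Job (p=6,w=4): C=11, w*C=4*11=44
  Job (p=9,w=4): C=20, w*C=4*20=80
  Job (p=4,w=1): C=24, w*C=1*24=24
Total weighted completion time = 183

183


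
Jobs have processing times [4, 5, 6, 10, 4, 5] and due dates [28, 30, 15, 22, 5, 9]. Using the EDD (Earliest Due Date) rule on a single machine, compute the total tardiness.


Sort by due date (EDD order): [(4, 5), (5, 9), (6, 15), (10, 22), (4, 28), (5, 30)]
Compute completion times and tardiness:
  Job 1: p=4, d=5, C=4, tardiness=max(0,4-5)=0
  Job 2: p=5, d=9, C=9, tardiness=max(0,9-9)=0
  Job 3: p=6, d=15, C=15, tardiness=max(0,15-15)=0
  Job 4: p=10, d=22, C=25, tardiness=max(0,25-22)=3
  Job 5: p=4, d=28, C=29, tardiness=max(0,29-28)=1
  Job 6: p=5, d=30, C=34, tardiness=max(0,34-30)=4
Total tardiness = 8

8


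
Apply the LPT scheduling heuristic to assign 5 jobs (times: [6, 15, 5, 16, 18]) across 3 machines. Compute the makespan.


Sort jobs in decreasing order (LPT): [18, 16, 15, 6, 5]
Assign each job to the least loaded machine:
  Machine 1: jobs [18], load = 18
  Machine 2: jobs [16, 5], load = 21
  Machine 3: jobs [15, 6], load = 21
Makespan = max load = 21

21
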